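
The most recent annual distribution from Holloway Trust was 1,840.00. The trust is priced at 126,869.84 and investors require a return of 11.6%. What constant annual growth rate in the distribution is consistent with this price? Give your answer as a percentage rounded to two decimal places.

P = D₀(1+g)/(r−g) ⇒ P(r−g) = D₀(1+g) ⇒ g(P+D₀) = P·r − D₀
g = (P·r − D₀)/(P + D₀) = (126,869.84×0.116 − 1,840.00) / (126,869.84 + 1,840.00) = 0.100046

10.00%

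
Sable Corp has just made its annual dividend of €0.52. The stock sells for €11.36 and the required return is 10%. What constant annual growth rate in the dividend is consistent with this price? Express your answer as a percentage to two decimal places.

P = D₀(1+g)/(r−g) ⇒ P(r−g) = D₀(1+g) ⇒ g(P+D₀) = P·r − D₀
g = (P·r − D₀)/(P + D₀) = (€11.36×0.1 − €0.52) / (€11.36 + €0.52) = 0.051852

5.19%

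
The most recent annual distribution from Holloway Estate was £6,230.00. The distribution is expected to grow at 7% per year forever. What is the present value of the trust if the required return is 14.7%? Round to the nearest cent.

£86572.73

D₁ = D₀ × (1 + g) = £6,230.00 × 1.07 = £6,666.1000
Growing perpetuity: P = D₁ / (r − g) = £6,666.1000 / (0.147 − 0.07) = £86,572.73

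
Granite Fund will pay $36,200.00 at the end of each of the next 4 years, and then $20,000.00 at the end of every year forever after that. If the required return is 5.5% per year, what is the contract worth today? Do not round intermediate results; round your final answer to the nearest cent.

$420419.80

PV of 4-year annuity: $36,200.00 × [1 − (1+0.055)^−4] / 0.055 = 126886.43441
Perpetuity value at year 4: $20,000.00 / 0.055 = 363636.36364
PV of perpetuity: 363636.36364 / (1+0.055)^4 = 293533.36120
Total PV = 126886.43441 + 293533.36120 = 420419.79561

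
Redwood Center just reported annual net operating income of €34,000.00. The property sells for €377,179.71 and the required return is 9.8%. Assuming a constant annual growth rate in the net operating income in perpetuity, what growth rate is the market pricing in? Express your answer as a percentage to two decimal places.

0.72%

P = D₀(1+g)/(r−g) ⇒ P(r−g) = D₀(1+g) ⇒ g(P+D₀) = P·r − D₀
g = (P·r − D₀)/(P + D₀) = (€377,179.71×0.098 − €34,000.00) / (€377,179.71 + €34,000.00) = 0.007208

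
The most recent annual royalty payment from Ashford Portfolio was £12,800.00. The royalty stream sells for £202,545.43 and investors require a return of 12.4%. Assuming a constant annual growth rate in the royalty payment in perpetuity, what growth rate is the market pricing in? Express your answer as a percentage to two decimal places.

5.72%

P = D₀(1+g)/(r−g) ⇒ P(r−g) = D₀(1+g) ⇒ g(P+D₀) = P·r − D₀
g = (P·r − D₀)/(P + D₀) = (£202,545.43×0.124 − £12,800.00) / (£202,545.43 + £12,800.00) = 0.057190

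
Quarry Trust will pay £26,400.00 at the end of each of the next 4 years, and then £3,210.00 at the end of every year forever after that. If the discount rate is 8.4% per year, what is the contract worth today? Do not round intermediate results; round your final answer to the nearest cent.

PV of 4-year annuity: £26,400.00 × [1 − (1+0.084)^−4] / 0.084 = 86667.23789
Perpetuity value at year 4: £3,210.00 / 0.084 = 38214.28571
PV of perpetuity: 38214.28571 / (1+0.084)^4 = 27676.33747
Total PV = 86667.23789 + 27676.33747 = 114343.57536

£114343.58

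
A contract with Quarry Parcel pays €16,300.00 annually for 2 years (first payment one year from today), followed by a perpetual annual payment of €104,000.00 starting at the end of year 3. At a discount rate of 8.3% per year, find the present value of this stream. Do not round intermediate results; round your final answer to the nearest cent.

€1097260.65

PV of 2-year annuity: €16,300.00 × [1 − (1+0.083)^−2] / 0.083 = 28948.09313
Perpetuity value at year 2: €104,000.00 / 0.083 = 1253012.04819
PV of perpetuity: 1253012.04819 / (1+0.083)^2 = 1068312.55830
Total PV = 28948.09313 + 1068312.55830 = 1097260.65143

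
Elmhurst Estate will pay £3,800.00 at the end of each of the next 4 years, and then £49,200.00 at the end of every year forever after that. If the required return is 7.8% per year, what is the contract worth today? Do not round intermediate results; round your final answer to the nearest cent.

£479726.82

PV of 4-year annuity: £3,800.00 × [1 − (1+0.078)^−4] / 0.078 = 12642.31652
Perpetuity value at year 4: £49,200.00 / 0.078 = 630769.23077
PV of perpetuity: 630769.23077 / (1+0.078)^4 = 467084.50110
Total PV = 12642.31652 + 467084.50110 = 479726.81762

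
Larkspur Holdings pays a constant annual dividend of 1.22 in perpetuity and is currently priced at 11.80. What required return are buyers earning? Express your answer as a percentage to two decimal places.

P = C/r ⇒ r = C/P = 1.22/11.80 = 0.103390

10.34%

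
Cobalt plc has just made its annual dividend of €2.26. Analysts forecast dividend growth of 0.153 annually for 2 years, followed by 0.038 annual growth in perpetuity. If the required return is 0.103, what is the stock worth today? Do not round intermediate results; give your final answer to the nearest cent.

€44.27

D_1 = 2.60578
D_2 = 3.00446
Terminal value at year 2: TV = D_2×(1+g_2)/(r−g_2) = 3.11863/0.065 = 47.97898
P_0 = D_1/(1+r)^1 + D_2/(1+r)^2 + TV/(1+r)^2
    = 2.36245 + 2.46954 + 39.43665 = 44.26864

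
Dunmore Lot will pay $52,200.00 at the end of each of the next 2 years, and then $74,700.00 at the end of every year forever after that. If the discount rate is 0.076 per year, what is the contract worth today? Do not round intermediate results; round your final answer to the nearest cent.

$942550.15

PV of 2-year annuity: $52,200.00 × [1 − (1+0.076)^−2] / 0.076 = 93599.45274
Perpetuity value at year 2: $74,700.00 / 0.076 = 982894.73684
PV of perpetuity: 982894.73684 / (1+0.076)^2 = 848950.69240
Total PV = 93599.45274 + 848950.69240 = 942550.14514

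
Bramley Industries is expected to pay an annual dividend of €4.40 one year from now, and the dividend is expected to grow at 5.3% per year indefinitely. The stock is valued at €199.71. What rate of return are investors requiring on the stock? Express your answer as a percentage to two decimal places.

P = D₁/(r − g) ⇒ r = D₁/P + g = €4.4000/€199.71 + 0.053 = 0.022032 + 0.053 = 0.075032

7.50%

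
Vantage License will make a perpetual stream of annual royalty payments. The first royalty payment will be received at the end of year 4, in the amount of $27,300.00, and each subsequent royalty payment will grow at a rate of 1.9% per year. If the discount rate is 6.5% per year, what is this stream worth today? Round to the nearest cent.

Value at end of year 3: C₁ / (r − g) = $27,300.00 / (0.065 − 0.019) = $593,478.2609
Discount to today: PV = $593,478.2609 / (1 + 0.065)^3 = $593,478.2609 / 1.207950 = $491,310.44

$491310.44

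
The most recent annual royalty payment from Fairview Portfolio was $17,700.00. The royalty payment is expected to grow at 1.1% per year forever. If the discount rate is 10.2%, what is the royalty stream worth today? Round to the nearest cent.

D₁ = D₀ × (1 + g) = $17,700.00 × 1.011 = $17,894.7000
Growing perpetuity: P = D₁ / (r − g) = $17,894.7000 / (0.102 − 0.011) = $196,645.05

$196645.05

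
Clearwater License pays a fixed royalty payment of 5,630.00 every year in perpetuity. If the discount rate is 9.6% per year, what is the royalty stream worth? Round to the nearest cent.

58645.83

Level perpetuity: PV = C / r = 5,630.00 / 0.096 = 58,645.83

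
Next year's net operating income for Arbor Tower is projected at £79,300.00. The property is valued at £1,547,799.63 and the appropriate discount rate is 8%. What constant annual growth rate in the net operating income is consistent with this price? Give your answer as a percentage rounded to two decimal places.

P = D₁/(r−g) ⇒ g = r − D₁/P = 0.08 − £79,300.00/£1,547,799.63 = 0.028766

2.88%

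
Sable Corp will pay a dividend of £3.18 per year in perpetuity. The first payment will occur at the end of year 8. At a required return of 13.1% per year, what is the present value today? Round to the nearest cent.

£10.25

Value at end of year 7: C / r = £3.18 / 0.131 = £24.2748
Discount to today: PV = £24.2748 / (1 + 0.131)^7 = £24.2748 / 2.367218 = £10.25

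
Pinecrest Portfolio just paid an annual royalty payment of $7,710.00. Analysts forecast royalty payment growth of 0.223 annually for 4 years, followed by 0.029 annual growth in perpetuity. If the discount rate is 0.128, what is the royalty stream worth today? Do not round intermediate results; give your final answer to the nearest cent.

$148643.50

D_1 = 9429.33000
D_2 = 11532.07059
D_3 = 14103.72233
D_4 = 17248.85241
Terminal value at year 4: TV = D_4×(1+g_2)/(r−g_2) = 17749.06913/0.099 = 179283.52658
P_0 = D_1/(1+r)^1 + D_2/(1+r)^2 + D_3/(1+r)^3 + D_4/(1+r)^4 + TV/(1+r)^4
    = 8359.33511 + 9063.35712 + 9826.67177 + 10654.27268 + 110739.86450 = 148643.50118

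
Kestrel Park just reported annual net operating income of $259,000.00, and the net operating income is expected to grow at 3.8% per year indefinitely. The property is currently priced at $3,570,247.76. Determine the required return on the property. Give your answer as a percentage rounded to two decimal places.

11.33%

D₁ = $259,000.00 × 1.038 = $268,842.0000
P = D₁/(r − g) ⇒ r = D₁/P + g = $268,842.0000/$3,570,247.76 + 0.038 = 0.075301 + 0.038 = 0.113301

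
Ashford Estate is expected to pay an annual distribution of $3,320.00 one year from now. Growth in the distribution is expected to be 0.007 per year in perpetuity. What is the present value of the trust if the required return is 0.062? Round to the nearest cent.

$60363.64

Growing perpetuity: P = D₁ / (r − g) = $3,320.0000 / (0.062 − 0.007) = $60,363.64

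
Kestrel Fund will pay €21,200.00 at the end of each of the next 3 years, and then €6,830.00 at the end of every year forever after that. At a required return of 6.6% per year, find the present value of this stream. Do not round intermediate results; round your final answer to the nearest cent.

PV of 3-year annuity: €21,200.00 × [1 − (1+0.066)^−3] / 0.066 = 56044.61071
Perpetuity value at year 3: €6,830.00 / 0.066 = 103484.84848
PV of perpetuity: 103484.84848 / (1+0.066)^3 = 85428.96683
Total PV = 56044.61071 + 85428.96683 = 141473.57753

€141473.58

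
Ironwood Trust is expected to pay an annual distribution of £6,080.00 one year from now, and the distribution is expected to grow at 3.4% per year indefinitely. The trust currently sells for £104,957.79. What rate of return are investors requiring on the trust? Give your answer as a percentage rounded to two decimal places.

P = D₁/(r − g) ⇒ r = D₁/P + g = £6,080.0000/£104,957.79 + 0.034 = 0.057928 + 0.034 = 0.091928

9.19%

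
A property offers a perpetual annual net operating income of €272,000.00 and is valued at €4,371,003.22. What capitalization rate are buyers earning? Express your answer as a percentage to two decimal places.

P = C/r ⇒ r = C/P = €272,000.00/€4,371,003.22 = 0.062228

6.22%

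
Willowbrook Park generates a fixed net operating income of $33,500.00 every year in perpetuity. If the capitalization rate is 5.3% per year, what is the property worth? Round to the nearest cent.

Level perpetuity: PV = C / r = $33,500.00 / 0.053 = $632,075.47

$632075.47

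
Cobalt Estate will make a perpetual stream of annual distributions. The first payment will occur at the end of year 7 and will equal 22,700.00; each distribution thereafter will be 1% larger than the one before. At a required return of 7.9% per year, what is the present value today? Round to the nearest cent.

208472.18

Value at end of year 6: C₁ / (r − g) = 22,700.00 / (0.079 − 0.01) = 328,985.5072
Discount to today: PV = 328,985.5072 / (1 + 0.079)^6 = 328,985.5072 / 1.578079 = 208,472.18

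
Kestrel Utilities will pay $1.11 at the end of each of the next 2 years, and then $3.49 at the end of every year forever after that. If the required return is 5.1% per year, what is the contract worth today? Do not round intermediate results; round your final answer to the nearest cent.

$64.01

PV of 2-year annuity: $1.11 × [1 − (1+0.051)^−2] / 0.051 = 2.06102
Perpetuity value at year 2: $3.49 / 0.051 = 68.43137
PV of perpetuity: 68.43137 / (1+0.051)^2 = 61.95121
Total PV = 2.06102 + 61.95121 = 64.01224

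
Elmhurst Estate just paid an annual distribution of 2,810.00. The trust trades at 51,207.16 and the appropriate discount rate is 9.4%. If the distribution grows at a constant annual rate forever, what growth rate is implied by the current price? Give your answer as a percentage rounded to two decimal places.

P = D₀(1+g)/(r−g) ⇒ P(r−g) = D₀(1+g) ⇒ g(P+D₀) = P·r − D₀
g = (P·r − D₀)/(P + D₀) = (51,207.16×0.094 − 2,810.00) / (51,207.16 + 2,810.00) = 0.037090

3.71%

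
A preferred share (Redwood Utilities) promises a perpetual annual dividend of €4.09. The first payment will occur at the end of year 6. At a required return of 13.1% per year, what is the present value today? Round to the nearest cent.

€16.87

Value at end of year 5: C / r = €4.09 / 0.131 = €31.2214
Discount to today: PV = €31.2214 / (1 + 0.131)^5 = €31.2214 / 1.850602 = €16.87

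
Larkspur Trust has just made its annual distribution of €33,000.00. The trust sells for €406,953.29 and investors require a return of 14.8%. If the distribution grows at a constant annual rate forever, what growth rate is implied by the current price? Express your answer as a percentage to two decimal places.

6.19%

P = D₀(1+g)/(r−g) ⇒ P(r−g) = D₀(1+g) ⇒ g(P+D₀) = P·r − D₀
g = (P·r − D₀)/(P + D₀) = (€406,953.29×0.148 − €33,000.00) / (€406,953.29 + €33,000.00) = 0.061891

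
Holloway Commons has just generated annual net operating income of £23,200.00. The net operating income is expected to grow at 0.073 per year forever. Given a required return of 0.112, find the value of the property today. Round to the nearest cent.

D₁ = D₀ × (1 + g) = £23,200.00 × 1.073 = £24,893.6000
Growing perpetuity: P = D₁ / (r − g) = £24,893.6000 / (0.112 − 0.073) = £638,297.44

£638297.44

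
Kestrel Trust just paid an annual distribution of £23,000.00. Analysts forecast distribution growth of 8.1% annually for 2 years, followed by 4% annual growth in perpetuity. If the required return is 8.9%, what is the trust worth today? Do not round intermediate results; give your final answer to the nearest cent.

D_1 = 24863.00000
D_2 = 26876.90300
Terminal value at year 2: TV = D_2×(1+g_2)/(r−g_2) = 27951.97912/0.049 = 570448.55347
P_0 = D_1/(1+r)^1 + D_2/(1+r)^2 + TV/(1+r)^2
    = 22831.03765 + 22663.31653 + 481017.33039 = 526511.68456

£526511.68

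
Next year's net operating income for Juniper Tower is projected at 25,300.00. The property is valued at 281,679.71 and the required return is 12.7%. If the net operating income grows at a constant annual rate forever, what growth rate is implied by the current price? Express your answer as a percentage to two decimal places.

3.72%

P = D₁/(r−g) ⇒ g = r − D₁/P = 0.127 − 25,300.00/281,679.71 = 0.037182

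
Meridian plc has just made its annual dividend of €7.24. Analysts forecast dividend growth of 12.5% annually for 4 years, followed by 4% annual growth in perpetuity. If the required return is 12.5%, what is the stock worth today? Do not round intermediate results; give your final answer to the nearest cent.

D_1 = 8.14500
D_2 = 9.16313
D_3 = 10.30852
D_4 = 11.59708
Terminal value at year 4: TV = D_4×(1+g_2)/(r−g_2) = 12.06096/0.085 = 141.89369
P_0 = D_1/(1+r)^1 + D_2/(1+r)^2 + D_3/(1+r)^3 + D_4/(1+r)^4 + TV/(1+r)^4
    = 7.24000 + 7.24000 + 7.24000 + 7.24000 + 88.58353 = 117.54353

€117.54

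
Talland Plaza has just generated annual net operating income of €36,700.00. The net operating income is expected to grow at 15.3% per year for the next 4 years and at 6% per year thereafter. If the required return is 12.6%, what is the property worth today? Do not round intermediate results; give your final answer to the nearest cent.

€803838.59

D_1 = 42315.10000
D_2 = 48789.31030
D_3 = 56254.07478
D_4 = 64860.94822
Terminal value at year 4: TV = D_4×(1+g_2)/(r−g_2) = 68752.60511/0.066 = 1041706.13802
P_0 = D_1/(1+r)^1 + D_2/(1+r)^2 + D_3/(1+r)^3 + D_4/(1+r)^4 + TV/(1+r)^4
    = 37580.01776 + 38481.13719 + 39403.86428 + 40348.71716 + 648024.85132 = 803838.58772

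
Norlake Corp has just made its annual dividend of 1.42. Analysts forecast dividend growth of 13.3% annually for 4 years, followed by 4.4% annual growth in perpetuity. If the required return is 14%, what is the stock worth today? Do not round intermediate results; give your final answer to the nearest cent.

20.66

D_1 = 1.60886
D_2 = 1.82284
D_3 = 2.06528
D_4 = 2.33996
Terminal value at year 4: TV = D_4×(1+g_2)/(r−g_2) = 2.44292/0.096 = 25.44704
P_0 = D_1/(1+r)^1 + D_2/(1+r)^2 + D_3/(1+r)^3 + D_4/(1+r)^4 + TV/(1+r)^4
    = 1.41128 + 1.40261 + 1.39400 + 1.38544 + 15.06669 = 20.66003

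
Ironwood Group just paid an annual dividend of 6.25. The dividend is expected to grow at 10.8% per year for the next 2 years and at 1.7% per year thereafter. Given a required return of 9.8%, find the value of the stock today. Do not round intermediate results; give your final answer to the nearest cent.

D_1 = 6.92500
D_2 = 7.67290
Terminal value at year 2: TV = D_2×(1+g_2)/(r−g_2) = 7.80334/0.081 = 96.33752
P_0 = D_1/(1+r)^1 + D_2/(1+r)^2 + TV/(1+r)^2
    = 6.30692 + 6.36436 + 79.90810 = 92.57938

92.58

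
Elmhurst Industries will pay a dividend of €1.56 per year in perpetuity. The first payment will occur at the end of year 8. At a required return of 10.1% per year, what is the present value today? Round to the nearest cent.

Value at end of year 7: C / r = €1.56 / 0.101 = €15.4455
Discount to today: PV = €15.4455 / (1 + 0.101)^7 = €15.4455 / 1.961152 = €7.88

€7.88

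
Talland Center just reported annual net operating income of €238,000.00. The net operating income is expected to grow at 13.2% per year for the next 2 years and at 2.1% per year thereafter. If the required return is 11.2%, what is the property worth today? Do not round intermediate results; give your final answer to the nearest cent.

D_1 = 269416.00000
D_2 = 304978.91200
Terminal value at year 2: TV = D_2×(1+g_2)/(r−g_2) = 311383.46915/0.091 = 3421796.36431
P_0 = D_1/(1+r)^1 + D_2/(1+r)^2 + TV/(1+r)^2
    = 242280.57554 + 246638.13985 + 2767225.72291 = 3256144.43830

€3256144.44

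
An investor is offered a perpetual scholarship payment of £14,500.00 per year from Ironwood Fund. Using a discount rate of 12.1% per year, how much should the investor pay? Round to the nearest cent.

Level perpetuity: PV = C / r = £14,500.00 / 0.121 = £119,834.71

£119834.71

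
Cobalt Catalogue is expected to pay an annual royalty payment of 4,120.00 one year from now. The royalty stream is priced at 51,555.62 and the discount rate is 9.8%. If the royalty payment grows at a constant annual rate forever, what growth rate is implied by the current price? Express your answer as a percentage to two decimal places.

1.81%

P = D₁/(r−g) ⇒ g = r − D₁/P = 0.098 − 4,120.00/51,555.62 = 0.018086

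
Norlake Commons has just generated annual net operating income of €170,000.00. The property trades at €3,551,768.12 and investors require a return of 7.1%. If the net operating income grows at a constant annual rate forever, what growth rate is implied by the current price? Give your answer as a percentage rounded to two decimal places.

P = D₀(1+g)/(r−g) ⇒ P(r−g) = D₀(1+g) ⇒ g(P+D₀) = P·r − D₀
g = (P·r − D₀)/(P + D₀) = (€3,551,768.12×0.071 − €170,000.00) / (€3,551,768.12 + €170,000.00) = 0.022080

2.21%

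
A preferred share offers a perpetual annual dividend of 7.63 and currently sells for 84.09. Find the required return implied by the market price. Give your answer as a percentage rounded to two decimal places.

P = C/r ⇒ r = C/P = 7.63/84.09 = 0.090736

9.07%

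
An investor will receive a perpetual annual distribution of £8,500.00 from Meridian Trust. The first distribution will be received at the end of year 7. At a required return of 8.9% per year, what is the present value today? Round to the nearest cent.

£57261.36

Value at end of year 6: C / r = £8,500.00 / 0.089 = £95,505.6180
Discount to today: PV = £95,505.6180 / (1 + 0.089)^6 = £95,505.6180 / 1.667890 = £57,261.36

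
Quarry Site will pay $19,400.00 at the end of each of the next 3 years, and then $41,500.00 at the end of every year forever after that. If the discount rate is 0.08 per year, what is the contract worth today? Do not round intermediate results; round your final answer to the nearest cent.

$461796.16

PV of 3-year annuity: $19,400.00 × [1 − (1+0.08)^−3] / 0.08 = 49995.68155
Perpetuity value at year 3: $41,500.00 / 0.08 = 518750.00000
PV of perpetuity: 518750.00000 / (1+0.08)^3 = 411800.47503
Total PV = 49995.68155 + 411800.47503 = 461796.15658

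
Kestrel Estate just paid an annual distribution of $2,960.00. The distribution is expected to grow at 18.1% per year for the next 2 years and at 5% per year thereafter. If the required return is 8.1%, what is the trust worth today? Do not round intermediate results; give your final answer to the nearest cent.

$126431.95

D_1 = 3495.76000
D_2 = 4128.49256
Terminal value at year 2: TV = D_2×(1+g_2)/(r−g_2) = 4334.91719/0.031 = 139836.03832
P_0 = D_1/(1+r)^1 + D_2/(1+r)^2 + TV/(1+r)^2
    = 3233.82054 + 3532.97137 + 119665.15939 = 126431.95130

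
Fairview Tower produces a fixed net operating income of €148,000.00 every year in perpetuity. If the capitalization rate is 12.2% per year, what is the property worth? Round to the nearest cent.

€1213114.75

Level perpetuity: PV = C / r = €148,000.00 / 0.122 = €1,213,114.75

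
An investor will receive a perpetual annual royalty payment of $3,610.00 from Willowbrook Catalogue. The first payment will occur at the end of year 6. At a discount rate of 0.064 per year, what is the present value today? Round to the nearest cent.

$41363.67

Value at end of year 5: C / r = $3,610.00 / 0.064 = $56,406.2500
Discount to today: PV = $56,406.2500 / (1 + 0.064)^5 = $56,406.2500 / 1.363666 = $41,363.67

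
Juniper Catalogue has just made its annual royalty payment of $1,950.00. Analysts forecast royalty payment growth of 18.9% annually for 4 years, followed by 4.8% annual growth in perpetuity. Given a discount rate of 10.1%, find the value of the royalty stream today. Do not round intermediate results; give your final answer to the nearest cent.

$61932.50

D_1 = 2318.55000
D_2 = 2756.75595
D_3 = 3277.78282
D_4 = 3897.28378
Terminal value at year 4: TV = D_4×(1+g_2)/(r−g_2) = 4084.35340/0.053 = 77063.27169
P_0 = D_1/(1+r)^1 + D_2/(1+r)^2 + D_3/(1+r)^3 + D_4/(1+r)^4 + TV/(1+r)^4
    = 2105.85831 + 2274.17396 + 2455.94263 + 2652.23959 + 52444.28478 = 61932.49928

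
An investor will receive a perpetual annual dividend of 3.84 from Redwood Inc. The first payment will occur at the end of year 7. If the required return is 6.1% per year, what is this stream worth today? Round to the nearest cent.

44.13

Value at end of year 6: C / r = 3.84 / 0.061 = 62.9508
Discount to today: PV = 62.9508 / (1 + 0.061)^6 = 62.9508 / 1.426567 = 44.13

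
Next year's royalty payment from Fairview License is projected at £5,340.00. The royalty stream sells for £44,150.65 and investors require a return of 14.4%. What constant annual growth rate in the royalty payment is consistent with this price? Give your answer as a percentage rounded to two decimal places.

P = D₁/(r−g) ⇒ g = r − D₁/P = 0.144 − £5,340.00/£44,150.65 = 0.023050

2.31%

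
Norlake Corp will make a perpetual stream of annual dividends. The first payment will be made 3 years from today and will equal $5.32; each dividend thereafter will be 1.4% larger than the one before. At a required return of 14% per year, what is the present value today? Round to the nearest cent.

Value at end of year 2: C₁ / (r − g) = $5.32 / (0.14 − 0.014) = $42.2222
Discount to today: PV = $42.2222 / (1 + 0.14)^2 = $42.2222 / 1.299600 = $32.49

$32.49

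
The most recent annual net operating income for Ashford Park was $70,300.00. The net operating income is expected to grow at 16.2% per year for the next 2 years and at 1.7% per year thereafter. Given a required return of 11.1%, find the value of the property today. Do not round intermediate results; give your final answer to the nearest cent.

D_1 = 81688.60000
D_2 = 94922.15320
Terminal value at year 2: TV = D_2×(1+g_2)/(r−g_2) = 96535.82980/0.094 = 1026976.91281
P_0 = D_1/(1+r)^1 + D_2/(1+r)^2 + TV/(1+r)^2
    = 73527.09271 + 76902.32379 + 832017.69460 = 982447.11109

$982447.11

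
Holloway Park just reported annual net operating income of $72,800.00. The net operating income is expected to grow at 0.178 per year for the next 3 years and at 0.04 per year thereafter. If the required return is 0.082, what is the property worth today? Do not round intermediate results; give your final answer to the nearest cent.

D_1 = 85758.40000
D_2 = 101023.39520
D_3 = 119005.55955
Terminal value at year 3: TV = D_3×(1+g_2)/(r−g_2) = 123765.78193/0.042 = 2946804.33161
P_0 = D_1/(1+r)^1 + D_2/(1+r)^2 + D_3/(1+r)^3 + TV/(1+r)^3
    = 79259.14972 + 86291.38482 + 93947.55205 + 2326320.33643 = 2585818.42302

$2585818.42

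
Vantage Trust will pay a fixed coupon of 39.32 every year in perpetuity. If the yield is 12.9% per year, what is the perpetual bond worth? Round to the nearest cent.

Level perpetuity: PV = C / r = 39.32 / 0.129 = 304.81

304.81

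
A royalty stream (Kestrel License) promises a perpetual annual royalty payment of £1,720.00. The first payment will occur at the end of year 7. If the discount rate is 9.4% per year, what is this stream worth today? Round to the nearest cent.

£10673.25

Value at end of year 6: C / r = £1,720.00 / 0.094 = £18,297.8723
Discount to today: PV = £18,297.8723 / (1 + 0.094)^6 = £18,297.8723 / 1.714368 = £10,673.25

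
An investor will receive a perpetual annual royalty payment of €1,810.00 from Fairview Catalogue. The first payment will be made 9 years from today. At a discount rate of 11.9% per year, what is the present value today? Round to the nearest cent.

Value at end of year 8: C / r = €1,810.00 / 0.119 = €15,210.0840
Discount to today: PV = €15,210.0840 / (1 + 0.119)^8 = €15,210.0840 / 2.458333 = €6,187.15

€6187.15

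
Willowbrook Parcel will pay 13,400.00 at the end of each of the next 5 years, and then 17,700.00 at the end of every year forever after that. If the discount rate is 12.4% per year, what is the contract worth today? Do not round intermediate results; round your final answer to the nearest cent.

PV of 5-year annuity: 13,400.00 × [1 − (1+0.124)^−5] / 0.124 = 47829.14964
Perpetuity value at year 5: 17,700.00 / 0.124 = 142741.93548
PV of perpetuity: 142741.93548 / (1+0.124)^5 = 79564.62588
Total PV = 47829.14964 + 79564.62588 = 127393.77552

127393.78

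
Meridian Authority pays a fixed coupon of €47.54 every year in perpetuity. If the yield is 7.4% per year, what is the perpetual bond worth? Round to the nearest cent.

Level perpetuity: PV = C / r = €47.54 / 0.074 = €642.43

€642.43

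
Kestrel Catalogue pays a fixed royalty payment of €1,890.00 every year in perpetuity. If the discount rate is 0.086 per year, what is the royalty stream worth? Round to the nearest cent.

Level perpetuity: PV = C / r = €1,890.00 / 0.086 = €21,976.74

€21976.74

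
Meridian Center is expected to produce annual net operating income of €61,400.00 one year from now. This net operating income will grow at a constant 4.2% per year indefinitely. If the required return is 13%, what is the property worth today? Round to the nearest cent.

Growing perpetuity: P = D₁ / (r − g) = €61,400.0000 / (0.13 − 0.042) = €697,727.27

€697727.27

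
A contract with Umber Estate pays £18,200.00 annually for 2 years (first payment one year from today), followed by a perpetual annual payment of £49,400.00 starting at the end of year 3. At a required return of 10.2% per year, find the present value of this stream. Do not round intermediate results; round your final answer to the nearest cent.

PV of 2-year annuity: £18,200.00 × [1 − (1+0.102)^−2] / 0.102 = 31502.20190
Perpetuity value at year 2: £49,400.00 / 0.102 = 484313.72549
PV of perpetuity: 484313.72549 / (1+0.102)^2 = 398807.74890
Total PV = 31502.20190 + 398807.74890 = 430309.95080

£430309.95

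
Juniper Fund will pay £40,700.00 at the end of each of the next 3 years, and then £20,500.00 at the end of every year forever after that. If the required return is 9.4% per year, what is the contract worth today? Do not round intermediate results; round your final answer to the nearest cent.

PV of 3-year annuity: £40,700.00 × [1 − (1+0.094)^−3] / 0.094 = 102293.65180
Perpetuity value at year 3: £20,500.00 / 0.094 = 218085.10638
PV of perpetuity: 218085.10638 / (1+0.094)^3 = 166561.27685
Total PV = 102293.65180 + 166561.27685 = 268854.92865

£268854.93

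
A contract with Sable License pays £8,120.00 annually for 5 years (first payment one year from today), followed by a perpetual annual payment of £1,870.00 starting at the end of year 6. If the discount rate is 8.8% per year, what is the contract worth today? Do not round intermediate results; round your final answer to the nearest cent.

PV of 5-year annuity: £8,120.00 × [1 − (1+0.088)^−5] / 0.088 = 31748.55200
Perpetuity value at year 5: £1,870.00 / 0.088 = 21250.00000
PV of perpetuity: 21250.00000 / (1+0.088)^5 = 13938.44923
Total PV = 31748.55200 + 13938.44923 = 45687.00123

£45687.00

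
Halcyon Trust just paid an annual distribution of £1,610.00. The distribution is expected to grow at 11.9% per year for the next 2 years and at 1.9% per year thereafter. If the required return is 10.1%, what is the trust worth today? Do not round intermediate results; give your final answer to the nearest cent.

D_1 = 1801.59000
D_2 = 2015.97921
Terminal value at year 2: TV = D_2×(1+g_2)/(r−g_2) = 2054.28281/0.082 = 25052.22945
P_0 = D_1/(1+r)^1 + D_2/(1+r)^2 + TV/(1+r)^2
    = 1636.32153 + 1663.07338 + 20666.72891 = 23966.12381

£23966.12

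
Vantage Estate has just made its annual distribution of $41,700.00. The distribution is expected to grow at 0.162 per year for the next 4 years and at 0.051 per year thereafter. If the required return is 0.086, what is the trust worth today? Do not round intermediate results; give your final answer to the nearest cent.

$1839351.53

D_1 = 48455.40000
D_2 = 56305.17480
D_3 = 65426.61312
D_4 = 76025.72444
Terminal value at year 4: TV = D_4×(1+g_2)/(r−g_2) = 79903.03639/0.035 = 2282943.89684
P_0 = D_1/(1+r)^1 + D_2/(1+r)^2 + D_3/(1+r)^3 + D_4/(1+r)^4 + TV/(1+r)^4
    = 44618.23204 + 47740.68659 + 51081.65545 + 54656.43060 + 1641254.53026 = 1839351.53494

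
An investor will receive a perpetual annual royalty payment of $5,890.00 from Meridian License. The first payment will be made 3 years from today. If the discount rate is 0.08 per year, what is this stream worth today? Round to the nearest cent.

$63121.57

Value at end of year 2: C / r = $5,890.00 / 0.08 = $73,625.0000
Discount to today: PV = $73,625.0000 / (1 + 0.08)^2 = $73,625.0000 / 1.166400 = $63,121.57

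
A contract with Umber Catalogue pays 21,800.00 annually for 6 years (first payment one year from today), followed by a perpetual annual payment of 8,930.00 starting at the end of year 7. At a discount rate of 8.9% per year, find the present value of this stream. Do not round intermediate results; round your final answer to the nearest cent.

158243.39

PV of 6-year annuity: 21,800.00 × [1 − (1+0.089)^−6] / 0.089 = 98085.27952
Perpetuity value at year 6: 8,930.00 / 0.089 = 100337.07865
PV of perpetuity: 100337.07865 / (1+0.089)^6 = 60158.10865
Total PV = 98085.27952 + 60158.10865 = 158243.38817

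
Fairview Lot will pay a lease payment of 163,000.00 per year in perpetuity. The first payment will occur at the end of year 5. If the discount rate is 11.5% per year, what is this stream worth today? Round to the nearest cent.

Value at end of year 4: C / r = 163,000.00 / 0.115 = 1,417,391.3043
Discount to today: PV = 1,417,391.3043 / (1 + 0.115)^4 = 1,417,391.3043 / 1.545608 = 917,044.26

917044.26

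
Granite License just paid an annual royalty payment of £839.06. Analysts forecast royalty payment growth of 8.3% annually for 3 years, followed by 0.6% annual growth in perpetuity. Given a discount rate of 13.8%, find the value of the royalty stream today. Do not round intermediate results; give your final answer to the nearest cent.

£7793.19

D_1 = 908.70198
D_2 = 984.12424
D_3 = 1065.80656
Terminal value at year 3: TV = D_3×(1+g_2)/(r−g_2) = 1072.20140/0.132 = 8122.73785
P_0 = D_1/(1+r)^1 + D_2/(1+r)^2 + D_3/(1+r)^3 + TV/(1+r)^3
    = 798.50789 + 759.91568 + 723.18865 + 5511.57410 = 7793.18633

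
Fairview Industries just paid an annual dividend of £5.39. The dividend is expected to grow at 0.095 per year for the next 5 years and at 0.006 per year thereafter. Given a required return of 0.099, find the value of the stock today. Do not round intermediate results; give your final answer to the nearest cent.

D_1 = 5.90205
D_2 = 6.46274
D_3 = 7.07671
D_4 = 7.74899
D_5 = 8.48515
Terminal value at year 5: TV = D_5×(1+g_2)/(r−g_2) = 8.53606/0.093 = 91.78557
P_0 = D_1/(1+r)^1 + D_2/(1+r)^2 + D_3/(1+r)^3 + D_4/(1+r)^4 + D_5/(1+r)^5 + TV/(1+r)^5
    = 5.37038 + 5.35084 + 5.33136 + 5.31196 + 5.29262 + 57.25138 = 83.90853

£83.91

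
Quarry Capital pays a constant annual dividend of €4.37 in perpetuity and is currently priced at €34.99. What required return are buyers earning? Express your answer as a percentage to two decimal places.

12.49%

P = C/r ⇒ r = C/P = €4.37/€34.99 = 0.124893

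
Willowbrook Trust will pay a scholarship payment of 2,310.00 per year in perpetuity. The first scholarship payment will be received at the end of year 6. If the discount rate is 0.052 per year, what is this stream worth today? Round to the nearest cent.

Value at end of year 5: C / r = 2,310.00 / 0.052 = 44,423.0769
Discount to today: PV = 44,423.0769 / (1 + 0.052)^5 = 44,423.0769 / 1.288483 = 34,477.04

34477.04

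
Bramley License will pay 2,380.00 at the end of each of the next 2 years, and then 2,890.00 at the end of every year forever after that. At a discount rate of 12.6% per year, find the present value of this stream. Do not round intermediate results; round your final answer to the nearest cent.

22081.33

PV of 2-year annuity: 2,380.00 × [1 − (1+0.126)^−2] / 0.126 = 3990.83191
Perpetuity value at year 2: 2,890.00 / 0.126 = 22936.50794
PV of perpetuity: 22936.50794 / (1+0.126)^2 = 18090.49776
Total PV = 3990.83191 + 18090.49776 = 22081.32967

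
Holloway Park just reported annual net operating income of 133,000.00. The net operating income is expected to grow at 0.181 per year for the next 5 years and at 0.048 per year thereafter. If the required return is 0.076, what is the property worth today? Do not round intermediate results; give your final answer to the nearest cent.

D_1 = 157073.00000
D_2 = 185503.21300
D_3 = 219079.29455
D_4 = 258732.64687
D_5 = 305563.25595
Terminal value at year 5: TV = D_5×(1+g_2)/(r−g_2) = 320230.29224/0.028 = 11436796.15127
P_0 = D_1/(1+r)^1 + D_2/(1+r)^2 + D_3/(1+r)^3 + D_4/(1+r)^4 + D_5/(1+r)^5 + TV/(1+r)^5
    = 145978.62454 + 160223.75054 + 175858.96783 + 193019.92658 + 211855.51422 + 7929449.24634 = 8816386.03004

8816386.03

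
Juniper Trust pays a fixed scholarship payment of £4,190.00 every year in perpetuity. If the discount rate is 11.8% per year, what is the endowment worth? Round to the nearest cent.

£35508.47

Level perpetuity: PV = C / r = £4,190.00 / 0.118 = £35,508.47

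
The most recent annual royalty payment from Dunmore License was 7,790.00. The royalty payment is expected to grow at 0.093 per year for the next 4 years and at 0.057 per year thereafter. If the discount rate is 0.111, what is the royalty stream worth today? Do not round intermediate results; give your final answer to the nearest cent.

D_1 = 8514.47000
D_2 = 9306.31571
D_3 = 10171.80307
D_4 = 11117.78076
Terminal value at year 4: TV = D_4×(1+g_2)/(r−g_2) = 11751.49426/0.054 = 217620.26407
P_0 = D_1/(1+r)^1 + D_2/(1+r)^2 + D_3/(1+r)^3 + D_4/(1+r)^4 + TV/(1+r)^4
    = 7663.78938 + 7539.62357 + 7417.46946 + 7297.29443 + 142837.78180 = 172755.95864

172755.96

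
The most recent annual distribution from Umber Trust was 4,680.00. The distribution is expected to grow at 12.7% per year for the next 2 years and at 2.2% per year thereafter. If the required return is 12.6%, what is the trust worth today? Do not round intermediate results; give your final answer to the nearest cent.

55444.20

D_1 = 5274.36000
D_2 = 5944.20372
Terminal value at year 2: TV = D_2×(1+g_2)/(r−g_2) = 6074.97620/0.104 = 58413.23271
P_0 = D_1/(1+r)^1 + D_2/(1+r)^2 + TV/(1+r)^2
    = 4684.15631 + 4688.31630 + 46071.72366 = 55444.19627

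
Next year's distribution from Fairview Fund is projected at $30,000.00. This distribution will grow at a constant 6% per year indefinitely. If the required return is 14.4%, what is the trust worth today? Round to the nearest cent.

$357142.86

Growing perpetuity: P = D₁ / (r − g) = $30,000.0000 / (0.144 − 0.06) = $357,142.86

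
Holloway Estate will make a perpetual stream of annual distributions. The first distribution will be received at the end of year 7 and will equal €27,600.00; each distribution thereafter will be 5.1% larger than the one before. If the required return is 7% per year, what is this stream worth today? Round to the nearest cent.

€967949.76

Value at end of year 6: C₁ / (r − g) = €27,600.00 / (0.07 − 0.051) = €1,452,631.5789
Discount to today: PV = €1,452,631.5789 / (1 + 0.07)^6 = €1,452,631.5789 / 1.500730 = €967,949.76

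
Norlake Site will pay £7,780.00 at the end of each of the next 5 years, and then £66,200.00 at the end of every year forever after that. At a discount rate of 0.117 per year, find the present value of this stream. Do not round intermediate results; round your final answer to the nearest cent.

PV of 5-year annuity: £7,780.00 × [1 − (1+0.117)^−5] / 0.117 = 28254.84720
Perpetuity value at year 5: £66,200.00 / 0.117 = 565811.96581
PV of perpetuity: 565811.96581 / (1+0.117)^5 = 325391.54358
Total PV = 28254.84720 + 325391.54358 = 353646.39079

£353646.39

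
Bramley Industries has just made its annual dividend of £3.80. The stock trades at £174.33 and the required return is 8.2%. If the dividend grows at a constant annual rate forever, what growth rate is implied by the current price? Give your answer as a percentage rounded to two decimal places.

P = D₀(1+g)/(r−g) ⇒ P(r−g) = D₀(1+g) ⇒ g(P+D₀) = P·r − D₀
g = (P·r − D₀)/(P + D₀) = (£174.33×0.082 − £3.80) / (£174.33 + £3.80) = 0.058918

5.89%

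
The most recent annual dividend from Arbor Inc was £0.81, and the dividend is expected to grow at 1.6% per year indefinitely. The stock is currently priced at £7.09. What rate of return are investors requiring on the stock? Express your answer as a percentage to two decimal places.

13.21%

D₁ = £0.81 × 1.016 = £0.8230
P = D₁/(r − g) ⇒ r = D₁/P + g = £0.8230/£7.09 + 0.016 = 0.116073 + 0.016 = 0.132073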